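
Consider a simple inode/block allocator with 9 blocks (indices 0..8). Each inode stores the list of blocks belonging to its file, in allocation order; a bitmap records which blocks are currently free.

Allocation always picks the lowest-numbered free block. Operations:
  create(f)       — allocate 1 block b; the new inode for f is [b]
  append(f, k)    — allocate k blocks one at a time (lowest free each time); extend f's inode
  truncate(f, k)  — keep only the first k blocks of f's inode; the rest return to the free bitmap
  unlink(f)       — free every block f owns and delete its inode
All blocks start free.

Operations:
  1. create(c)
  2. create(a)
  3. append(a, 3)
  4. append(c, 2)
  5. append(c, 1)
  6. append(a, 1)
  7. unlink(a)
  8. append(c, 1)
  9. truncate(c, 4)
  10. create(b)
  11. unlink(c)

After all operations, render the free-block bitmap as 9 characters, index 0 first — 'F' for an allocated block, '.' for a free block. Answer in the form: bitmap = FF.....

bitmap = .F.......

after create(c) → c:[0]  free=[F........]
after create(a) → a:[1], c:[0]  free=[FF.......]
after append(a, 3) → a:[1, 2, 3, 4], c:[0]  free=[FFFFF....]
after append(c, 2) → a:[1, 2, 3, 4], c:[0, 5, 6]  free=[FFFFFFF..]
after append(c, 1) → a:[1, 2, 3, 4], c:[0, 5, 6, 7]  free=[FFFFFFFF.]
after append(a, 1) → a:[1, 2, 3, 4, 8], c:[0, 5, 6, 7]  free=[FFFFFFFFF]
after unlink(a) → c:[0, 5, 6, 7]  free=[F....FFF.]
after append(c, 1) → c:[0, 5, 6, 7, 1]  free=[FF...FFF.]
after truncate(c, 4) → c:[0, 5, 6, 7]  free=[F....FFF.]
after create(b) → b:[1], c:[0, 5, 6, 7]  free=[FF...FFF.]
after unlink(c) → b:[1]  free=[.F.......]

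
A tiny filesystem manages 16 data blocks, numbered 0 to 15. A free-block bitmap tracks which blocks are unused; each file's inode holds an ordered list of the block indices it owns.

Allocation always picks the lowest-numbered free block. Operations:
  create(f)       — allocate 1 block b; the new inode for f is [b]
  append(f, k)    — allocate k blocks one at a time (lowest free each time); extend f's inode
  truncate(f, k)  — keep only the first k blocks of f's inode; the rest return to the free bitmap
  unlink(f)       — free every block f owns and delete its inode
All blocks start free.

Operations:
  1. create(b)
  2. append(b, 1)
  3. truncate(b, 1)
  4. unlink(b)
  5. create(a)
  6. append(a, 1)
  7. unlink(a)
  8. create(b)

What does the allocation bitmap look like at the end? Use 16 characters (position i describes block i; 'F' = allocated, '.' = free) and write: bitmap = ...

bitmap = F...............

after create(b) → b:[0]  free=[F...............]
after append(b, 1) → b:[0, 1]  free=[FF..............]
after truncate(b, 1) → b:[0]  free=[F...............]
after unlink(b) →   free=[................]
after create(a) → a:[0]  free=[F...............]
after append(a, 1) → a:[0, 1]  free=[FF..............]
after unlink(a) →   free=[................]
after create(b) → b:[0]  free=[F...............]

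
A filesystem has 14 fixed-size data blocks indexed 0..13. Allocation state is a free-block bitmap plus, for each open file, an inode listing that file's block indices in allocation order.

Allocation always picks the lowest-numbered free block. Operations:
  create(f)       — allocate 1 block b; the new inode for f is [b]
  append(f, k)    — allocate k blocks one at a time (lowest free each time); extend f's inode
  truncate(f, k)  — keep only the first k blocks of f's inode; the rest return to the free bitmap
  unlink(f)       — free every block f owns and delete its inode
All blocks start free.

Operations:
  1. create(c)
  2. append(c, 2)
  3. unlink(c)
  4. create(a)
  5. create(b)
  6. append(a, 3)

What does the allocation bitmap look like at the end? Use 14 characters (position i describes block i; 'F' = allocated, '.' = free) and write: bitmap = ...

  1. create(c)  ⇒  F.............  {c→[0]}
  2. append(c, 2)  ⇒  FFF...........  {c→[0, 1, 2]}
  3. unlink(c)  ⇒  ..............  {}
  4. create(a)  ⇒  F.............  {a→[0]}
  5. create(b)  ⇒  FF............  {a→[0]; b→[1]}
  6. append(a, 3)  ⇒  FFFFF.........  {a→[0, 2, 3, 4]; b→[1]}

bitmap = FFFFF.........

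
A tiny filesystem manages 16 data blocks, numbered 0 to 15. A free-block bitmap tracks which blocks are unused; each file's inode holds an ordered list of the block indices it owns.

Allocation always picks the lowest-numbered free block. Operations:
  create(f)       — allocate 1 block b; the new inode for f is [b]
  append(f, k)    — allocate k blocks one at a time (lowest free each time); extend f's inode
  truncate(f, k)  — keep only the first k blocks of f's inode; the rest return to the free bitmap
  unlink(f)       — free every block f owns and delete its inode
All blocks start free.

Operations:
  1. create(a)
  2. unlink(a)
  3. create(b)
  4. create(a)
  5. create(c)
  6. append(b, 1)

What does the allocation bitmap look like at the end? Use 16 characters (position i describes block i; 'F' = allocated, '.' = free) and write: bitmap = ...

bitmap = FFFF............

after create(a) → a:[0]  free=[F...............]
after unlink(a) →   free=[................]
after create(b) → b:[0]  free=[F...............]
after create(a) → a:[1], b:[0]  free=[FF..............]
after create(c) → a:[1], b:[0], c:[2]  free=[FFF.............]
after append(b, 1) → a:[1], b:[0, 3], c:[2]  free=[FFFF............]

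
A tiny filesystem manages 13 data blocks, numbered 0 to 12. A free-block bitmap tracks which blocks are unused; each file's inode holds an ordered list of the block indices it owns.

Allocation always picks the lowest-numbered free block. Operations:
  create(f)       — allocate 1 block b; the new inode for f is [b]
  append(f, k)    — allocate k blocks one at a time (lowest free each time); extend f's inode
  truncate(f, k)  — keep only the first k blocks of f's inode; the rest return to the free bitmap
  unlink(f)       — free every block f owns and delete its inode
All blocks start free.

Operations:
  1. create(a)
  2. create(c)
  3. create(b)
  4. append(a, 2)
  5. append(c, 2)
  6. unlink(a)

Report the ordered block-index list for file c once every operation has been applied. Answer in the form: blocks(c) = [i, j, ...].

[1] create(a) — a=0 (map F............)
[2] create(c) — a=0 c=1 (map FF...........)
[3] create(b) — a=0 b=2 c=1 (map FFF..........)
[4] append(a, 2) — a=0,3,4 b=2 c=1 (map FFFFF........)
[5] append(c, 2) — a=0,3,4 b=2 c=1,5,6 (map FFFFFFF......)
[6] unlink(a) — b=2 c=1,5,6 (map .FF..FF......)

blocks(c) = [1, 5, 6]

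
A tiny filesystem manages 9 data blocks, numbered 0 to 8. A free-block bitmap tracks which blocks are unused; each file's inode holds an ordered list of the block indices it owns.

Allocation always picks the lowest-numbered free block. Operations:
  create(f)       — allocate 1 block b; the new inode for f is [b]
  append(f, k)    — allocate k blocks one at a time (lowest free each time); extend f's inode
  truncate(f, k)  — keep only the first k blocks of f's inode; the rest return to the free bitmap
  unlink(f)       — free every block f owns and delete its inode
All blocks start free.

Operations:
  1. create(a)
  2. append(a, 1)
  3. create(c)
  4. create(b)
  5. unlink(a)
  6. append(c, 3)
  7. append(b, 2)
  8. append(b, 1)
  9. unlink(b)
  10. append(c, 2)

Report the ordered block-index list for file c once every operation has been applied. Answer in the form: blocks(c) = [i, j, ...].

blocks(c) = [2, 0, 1, 4, 3, 5]

create(a): bitmap=F........ | a=[0]
append(a, 1): bitmap=FF....... | a=[0, 1]
create(c): bitmap=FFF...... | a=[0, 1] c=[2]
create(b): bitmap=FFFF..... | a=[0, 1] b=[3] c=[2]
unlink(a): bitmap=..FF..... | b=[3] c=[2]
append(c, 3): bitmap=FFFFF.... | b=[3] c=[2, 0, 1, 4]
append(b, 2): bitmap=FFFFFFF.. | b=[3, 5, 6] c=[2, 0, 1, 4]
append(b, 1): bitmap=FFFFFFFF. | b=[3, 5, 6, 7] c=[2, 0, 1, 4]
unlink(b): bitmap=FFF.F.... | c=[2, 0, 1, 4]
append(c, 2): bitmap=FFFFFF... | c=[2, 0, 1, 4, 3, 5]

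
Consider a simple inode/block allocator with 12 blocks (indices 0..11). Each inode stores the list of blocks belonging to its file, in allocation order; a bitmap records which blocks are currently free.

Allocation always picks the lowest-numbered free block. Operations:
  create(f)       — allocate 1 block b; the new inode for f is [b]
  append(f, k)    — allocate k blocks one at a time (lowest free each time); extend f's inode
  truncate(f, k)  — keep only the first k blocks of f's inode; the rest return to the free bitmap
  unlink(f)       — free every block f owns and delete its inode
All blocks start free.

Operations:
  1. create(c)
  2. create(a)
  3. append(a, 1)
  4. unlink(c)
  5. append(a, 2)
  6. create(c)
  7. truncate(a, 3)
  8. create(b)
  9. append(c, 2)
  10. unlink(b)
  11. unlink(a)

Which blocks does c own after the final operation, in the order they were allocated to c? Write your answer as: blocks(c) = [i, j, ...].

after create(c) → c:[0]  free=[F...........]
after create(a) → a:[1], c:[0]  free=[FF..........]
after append(a, 1) → a:[1, 2], c:[0]  free=[FFF.........]
after unlink(c) → a:[1, 2]  free=[.FF.........]
after append(a, 2) → a:[1, 2, 0, 3]  free=[FFFF........]
after create(c) → a:[1, 2, 0, 3], c:[4]  free=[FFFFF.......]
after truncate(a, 3) → a:[1, 2, 0], c:[4]  free=[FFF.F.......]
after create(b) → a:[1, 2, 0], b:[3], c:[4]  free=[FFFFF.......]
after append(c, 2) → a:[1, 2, 0], b:[3], c:[4, 5, 6]  free=[FFFFFFF.....]
after unlink(b) → a:[1, 2, 0], c:[4, 5, 6]  free=[FFF.FFF.....]
after unlink(a) → c:[4, 5, 6]  free=[....FFF.....]

blocks(c) = [4, 5, 6]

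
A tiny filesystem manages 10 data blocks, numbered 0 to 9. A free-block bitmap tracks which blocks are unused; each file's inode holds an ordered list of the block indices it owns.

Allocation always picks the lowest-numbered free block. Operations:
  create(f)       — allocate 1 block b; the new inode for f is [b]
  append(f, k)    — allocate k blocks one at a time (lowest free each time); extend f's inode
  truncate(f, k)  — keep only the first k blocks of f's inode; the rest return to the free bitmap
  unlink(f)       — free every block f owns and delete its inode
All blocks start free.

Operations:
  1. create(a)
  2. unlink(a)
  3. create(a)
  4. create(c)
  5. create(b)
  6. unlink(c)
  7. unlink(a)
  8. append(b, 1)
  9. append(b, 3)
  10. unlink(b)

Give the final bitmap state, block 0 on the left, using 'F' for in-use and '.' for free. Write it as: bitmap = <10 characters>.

bitmap = ..........

create(a): bitmap=F......... | a=[0]
unlink(a): bitmap=.......... | 
create(a): bitmap=F......... | a=[0]
create(c): bitmap=FF........ | a=[0] c=[1]
create(b): bitmap=FFF....... | a=[0] b=[2] c=[1]
unlink(c): bitmap=F.F....... | a=[0] b=[2]
unlink(a): bitmap=..F....... | b=[2]
append(b, 1): bitmap=F.F....... | b=[2, 0]
append(b, 3): bitmap=FFFFF..... | b=[2, 0, 1, 3, 4]
unlink(b): bitmap=.......... | 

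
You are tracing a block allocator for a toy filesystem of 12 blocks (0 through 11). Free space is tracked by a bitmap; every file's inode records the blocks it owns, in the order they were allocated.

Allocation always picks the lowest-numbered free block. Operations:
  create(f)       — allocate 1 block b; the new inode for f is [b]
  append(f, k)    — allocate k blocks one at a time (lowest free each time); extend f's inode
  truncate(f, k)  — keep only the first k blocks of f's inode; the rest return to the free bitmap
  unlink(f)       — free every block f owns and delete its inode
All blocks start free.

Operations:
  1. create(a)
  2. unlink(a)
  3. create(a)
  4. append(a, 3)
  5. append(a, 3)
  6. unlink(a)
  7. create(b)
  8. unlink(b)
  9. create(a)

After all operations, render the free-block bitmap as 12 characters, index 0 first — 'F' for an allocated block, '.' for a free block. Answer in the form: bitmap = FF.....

create(a): bitmap=F........... | a=[0]
unlink(a): bitmap=............ | 
create(a): bitmap=F........... | a=[0]
append(a, 3): bitmap=FFFF........ | a=[0, 1, 2, 3]
append(a, 3): bitmap=FFFFFFF..... | a=[0, 1, 2, 3, 4, 5, 6]
unlink(a): bitmap=............ | 
create(b): bitmap=F........... | b=[0]
unlink(b): bitmap=............ | 
create(a): bitmap=F........... | a=[0]

bitmap = F...........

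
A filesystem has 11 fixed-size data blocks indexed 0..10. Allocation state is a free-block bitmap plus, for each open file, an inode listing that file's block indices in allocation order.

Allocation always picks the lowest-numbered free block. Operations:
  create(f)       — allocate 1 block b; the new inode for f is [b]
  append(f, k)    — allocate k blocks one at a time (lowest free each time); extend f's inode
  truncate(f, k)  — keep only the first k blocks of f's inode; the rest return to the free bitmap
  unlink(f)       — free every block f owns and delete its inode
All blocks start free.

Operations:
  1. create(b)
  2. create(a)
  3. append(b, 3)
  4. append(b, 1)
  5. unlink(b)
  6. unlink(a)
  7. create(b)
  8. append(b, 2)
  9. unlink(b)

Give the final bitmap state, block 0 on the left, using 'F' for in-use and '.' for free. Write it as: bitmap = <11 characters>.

after create(b) → b:[0]  free=[F..........]
after create(a) → a:[1], b:[0]  free=[FF.........]
after append(b, 3) → a:[1], b:[0, 2, 3, 4]  free=[FFFFF......]
after append(b, 1) → a:[1], b:[0, 2, 3, 4, 5]  free=[FFFFFF.....]
after unlink(b) → a:[1]  free=[.F.........]
after unlink(a) →   free=[...........]
after create(b) → b:[0]  free=[F..........]
after append(b, 2) → b:[0, 1, 2]  free=[FFF........]
after unlink(b) →   free=[...........]

bitmap = ...........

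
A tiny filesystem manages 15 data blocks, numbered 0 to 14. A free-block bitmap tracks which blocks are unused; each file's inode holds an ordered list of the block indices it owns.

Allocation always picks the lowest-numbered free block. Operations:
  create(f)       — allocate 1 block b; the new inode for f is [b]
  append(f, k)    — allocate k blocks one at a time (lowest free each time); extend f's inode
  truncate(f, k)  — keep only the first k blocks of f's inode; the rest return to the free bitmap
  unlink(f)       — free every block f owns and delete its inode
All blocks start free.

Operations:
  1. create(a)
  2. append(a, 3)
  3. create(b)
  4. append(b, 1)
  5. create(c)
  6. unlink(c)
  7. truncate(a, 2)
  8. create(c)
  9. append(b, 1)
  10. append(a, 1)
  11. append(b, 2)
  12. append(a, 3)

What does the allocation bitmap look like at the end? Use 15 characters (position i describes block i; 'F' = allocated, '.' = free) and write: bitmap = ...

[1] create(a) — a=0 (map F..............)
[2] append(a, 3) — a=0,1,2,3 (map FFFF...........)
[3] create(b) — a=0,1,2,3 b=4 (map FFFFF..........)
[4] append(b, 1) — a=0,1,2,3 b=4,5 (map FFFFFF.........)
[5] create(c) — a=0,1,2,3 b=4,5 c=6 (map FFFFFFF........)
[6] unlink(c) — a=0,1,2,3 b=4,5 (map FFFFFF.........)
[7] truncate(a, 2) — a=0,1 b=4,5 (map FF..FF.........)
[8] create(c) — a=0,1 b=4,5 c=2 (map FFF.FF.........)
[9] append(b, 1) — a=0,1 b=4,5,3 c=2 (map FFFFFF.........)
[10] append(a, 1) — a=0,1,6 b=4,5,3 c=2 (map FFFFFFF........)
[11] append(b, 2) — a=0,1,6 b=4,5,3,7,8 c=2 (map FFFFFFFFF......)
[12] append(a, 3) — a=0,1,6,9,10,11 b=4,5,3,7,8 c=2 (map FFFFFFFFFFFF...)

bitmap = FFFFFFFFFFFF...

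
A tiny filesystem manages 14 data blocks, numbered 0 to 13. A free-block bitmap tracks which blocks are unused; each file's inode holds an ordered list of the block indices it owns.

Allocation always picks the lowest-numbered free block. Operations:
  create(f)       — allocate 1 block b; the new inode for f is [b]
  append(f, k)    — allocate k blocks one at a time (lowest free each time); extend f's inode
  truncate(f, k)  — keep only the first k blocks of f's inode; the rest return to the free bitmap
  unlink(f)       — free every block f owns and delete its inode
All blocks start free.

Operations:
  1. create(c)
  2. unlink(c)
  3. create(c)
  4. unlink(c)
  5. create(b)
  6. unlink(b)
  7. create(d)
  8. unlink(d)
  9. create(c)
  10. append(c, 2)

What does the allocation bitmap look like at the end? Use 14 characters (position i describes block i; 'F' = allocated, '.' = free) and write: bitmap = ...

create(c): bitmap=F............. | c=[0]
unlink(c): bitmap=.............. | 
create(c): bitmap=F............. | c=[0]
unlink(c): bitmap=.............. | 
create(b): bitmap=F............. | b=[0]
unlink(b): bitmap=.............. | 
create(d): bitmap=F............. | d=[0]
unlink(d): bitmap=.............. | 
create(c): bitmap=F............. | c=[0]
append(c, 2): bitmap=FFF........... | c=[0, 1, 2]

bitmap = FFF...........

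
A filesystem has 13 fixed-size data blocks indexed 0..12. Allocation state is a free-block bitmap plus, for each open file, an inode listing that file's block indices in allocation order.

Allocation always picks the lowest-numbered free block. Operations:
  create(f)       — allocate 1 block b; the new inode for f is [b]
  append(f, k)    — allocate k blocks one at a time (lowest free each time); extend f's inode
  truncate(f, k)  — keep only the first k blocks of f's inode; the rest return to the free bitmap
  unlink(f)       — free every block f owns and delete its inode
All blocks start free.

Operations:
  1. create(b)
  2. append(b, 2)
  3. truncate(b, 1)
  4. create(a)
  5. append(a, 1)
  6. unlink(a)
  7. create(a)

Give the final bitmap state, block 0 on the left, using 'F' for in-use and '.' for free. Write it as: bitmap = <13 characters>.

bitmap = FF...........

[1] create(b) — b=0 (map F............)
[2] append(b, 2) — b=0,1,2 (map FFF..........)
[3] truncate(b, 1) — b=0 (map F............)
[4] create(a) — a=1 b=0 (map FF...........)
[5] append(a, 1) — a=1,2 b=0 (map FFF..........)
[6] unlink(a) — b=0 (map F............)
[7] create(a) — a=1 b=0 (map FF...........)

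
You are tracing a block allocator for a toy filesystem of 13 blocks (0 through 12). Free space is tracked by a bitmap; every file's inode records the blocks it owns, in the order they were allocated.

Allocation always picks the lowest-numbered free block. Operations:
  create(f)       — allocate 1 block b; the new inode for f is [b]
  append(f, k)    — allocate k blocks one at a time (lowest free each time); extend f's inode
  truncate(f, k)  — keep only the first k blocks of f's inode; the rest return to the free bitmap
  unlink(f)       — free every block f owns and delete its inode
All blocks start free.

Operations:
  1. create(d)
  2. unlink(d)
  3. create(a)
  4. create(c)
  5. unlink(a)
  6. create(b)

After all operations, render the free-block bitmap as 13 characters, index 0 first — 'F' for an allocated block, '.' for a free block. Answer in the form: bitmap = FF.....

bitmap = FF...........

  1. create(d)  ⇒  F............  {d→[0]}
  2. unlink(d)  ⇒  .............  {}
  3. create(a)  ⇒  F............  {a→[0]}
  4. create(c)  ⇒  FF...........  {a→[0]; c→[1]}
  5. unlink(a)  ⇒  .F...........  {c→[1]}
  6. create(b)  ⇒  FF...........  {b→[0]; c→[1]}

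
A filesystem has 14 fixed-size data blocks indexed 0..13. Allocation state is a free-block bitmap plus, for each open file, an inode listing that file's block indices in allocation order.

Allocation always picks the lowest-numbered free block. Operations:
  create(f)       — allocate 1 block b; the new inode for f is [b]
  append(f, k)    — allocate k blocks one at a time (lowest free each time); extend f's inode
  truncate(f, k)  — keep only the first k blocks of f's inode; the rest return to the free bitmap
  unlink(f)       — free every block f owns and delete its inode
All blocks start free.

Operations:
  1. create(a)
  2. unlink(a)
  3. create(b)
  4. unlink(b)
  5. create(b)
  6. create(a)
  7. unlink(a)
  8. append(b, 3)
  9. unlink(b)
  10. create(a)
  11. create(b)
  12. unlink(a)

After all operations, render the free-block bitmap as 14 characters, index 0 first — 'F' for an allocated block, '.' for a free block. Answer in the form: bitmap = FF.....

create(a): bitmap=F............. | a=[0]
unlink(a): bitmap=.............. | 
create(b): bitmap=F............. | b=[0]
unlink(b): bitmap=.............. | 
create(b): bitmap=F............. | b=[0]
create(a): bitmap=FF............ | a=[1] b=[0]
unlink(a): bitmap=F............. | b=[0]
append(b, 3): bitmap=FFFF.......... | b=[0, 1, 2, 3]
unlink(b): bitmap=.............. | 
create(a): bitmap=F............. | a=[0]
create(b): bitmap=FF............ | a=[0] b=[1]
unlink(a): bitmap=.F............ | b=[1]

bitmap = .F............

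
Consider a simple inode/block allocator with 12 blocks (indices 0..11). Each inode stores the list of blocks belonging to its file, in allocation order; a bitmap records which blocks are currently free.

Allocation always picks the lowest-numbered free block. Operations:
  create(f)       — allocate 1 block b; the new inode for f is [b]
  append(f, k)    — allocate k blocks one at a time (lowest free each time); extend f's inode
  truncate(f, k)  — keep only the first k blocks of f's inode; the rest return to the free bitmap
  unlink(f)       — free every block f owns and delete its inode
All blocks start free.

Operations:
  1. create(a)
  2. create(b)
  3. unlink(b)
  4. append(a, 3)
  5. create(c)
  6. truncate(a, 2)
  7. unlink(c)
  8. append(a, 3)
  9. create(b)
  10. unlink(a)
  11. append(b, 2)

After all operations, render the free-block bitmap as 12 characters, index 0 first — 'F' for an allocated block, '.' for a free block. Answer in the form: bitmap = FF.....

bitmap = FF...F......

create(a): bitmap=F........... | a=[0]
create(b): bitmap=FF.......... | a=[0] b=[1]
unlink(b): bitmap=F........... | a=[0]
append(a, 3): bitmap=FFFF........ | a=[0, 1, 2, 3]
create(c): bitmap=FFFFF....... | a=[0, 1, 2, 3] c=[4]
truncate(a, 2): bitmap=FF..F....... | a=[0, 1] c=[4]
unlink(c): bitmap=FF.......... | a=[0, 1]
append(a, 3): bitmap=FFFFF....... | a=[0, 1, 2, 3, 4]
create(b): bitmap=FFFFFF...... | a=[0, 1, 2, 3, 4] b=[5]
unlink(a): bitmap=.....F...... | b=[5]
append(b, 2): bitmap=FF...F...... | b=[5, 0, 1]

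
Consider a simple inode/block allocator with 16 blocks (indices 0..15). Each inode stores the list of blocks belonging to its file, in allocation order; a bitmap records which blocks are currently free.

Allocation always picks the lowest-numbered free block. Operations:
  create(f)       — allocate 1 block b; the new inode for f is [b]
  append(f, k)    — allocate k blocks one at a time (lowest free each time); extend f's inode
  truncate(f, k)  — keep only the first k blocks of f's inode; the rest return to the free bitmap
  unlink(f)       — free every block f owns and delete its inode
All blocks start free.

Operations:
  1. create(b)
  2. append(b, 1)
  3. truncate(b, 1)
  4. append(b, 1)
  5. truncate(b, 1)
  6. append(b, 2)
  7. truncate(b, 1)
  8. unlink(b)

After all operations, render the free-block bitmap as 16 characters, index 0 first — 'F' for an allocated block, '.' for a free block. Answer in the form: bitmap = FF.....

[1] create(b) — b=0 (map F...............)
[2] append(b, 1) — b=0,1 (map FF..............)
[3] truncate(b, 1) — b=0 (map F...............)
[4] append(b, 1) — b=0,1 (map FF..............)
[5] truncate(b, 1) — b=0 (map F...............)
[6] append(b, 2) — b=0,1,2 (map FFF.............)
[7] truncate(b, 1) — b=0 (map F...............)
[8] unlink(b) —  (map ................)

bitmap = ................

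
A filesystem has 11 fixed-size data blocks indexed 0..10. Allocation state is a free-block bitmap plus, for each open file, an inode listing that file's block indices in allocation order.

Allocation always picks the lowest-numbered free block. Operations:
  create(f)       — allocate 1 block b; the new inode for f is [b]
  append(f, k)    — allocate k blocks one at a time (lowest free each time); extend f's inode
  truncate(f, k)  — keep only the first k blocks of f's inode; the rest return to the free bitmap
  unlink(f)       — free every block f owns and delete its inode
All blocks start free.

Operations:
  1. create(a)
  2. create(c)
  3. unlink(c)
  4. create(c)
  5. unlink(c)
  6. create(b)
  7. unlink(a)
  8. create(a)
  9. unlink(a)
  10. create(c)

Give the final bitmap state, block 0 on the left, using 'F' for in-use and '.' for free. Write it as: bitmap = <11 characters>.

bitmap = FF.........

create(a): bitmap=F.......... | a=[0]
create(c): bitmap=FF......... | a=[0] c=[1]
unlink(c): bitmap=F.......... | a=[0]
create(c): bitmap=FF......... | a=[0] c=[1]
unlink(c): bitmap=F.......... | a=[0]
create(b): bitmap=FF......... | a=[0] b=[1]
unlink(a): bitmap=.F......... | b=[1]
create(a): bitmap=FF......... | a=[0] b=[1]
unlink(a): bitmap=.F......... | b=[1]
create(c): bitmap=FF......... | b=[1] c=[0]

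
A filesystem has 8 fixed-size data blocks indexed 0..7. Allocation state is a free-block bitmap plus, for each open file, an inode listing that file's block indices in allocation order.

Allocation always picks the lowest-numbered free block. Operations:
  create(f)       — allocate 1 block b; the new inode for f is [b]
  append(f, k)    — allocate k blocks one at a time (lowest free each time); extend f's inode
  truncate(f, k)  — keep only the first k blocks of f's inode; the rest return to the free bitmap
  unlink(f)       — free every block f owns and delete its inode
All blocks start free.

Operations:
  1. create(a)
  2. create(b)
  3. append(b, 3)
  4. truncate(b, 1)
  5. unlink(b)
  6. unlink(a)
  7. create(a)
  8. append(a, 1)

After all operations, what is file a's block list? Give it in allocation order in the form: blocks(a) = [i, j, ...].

blocks(a) = [0, 1]

create(a): bitmap=F....... | a=[0]
create(b): bitmap=FF...... | a=[0] b=[1]
append(b, 3): bitmap=FFFFF... | a=[0] b=[1, 2, 3, 4]
truncate(b, 1): bitmap=FF...... | a=[0] b=[1]
unlink(b): bitmap=F....... | a=[0]
unlink(a): bitmap=........ | 
create(a): bitmap=F....... | a=[0]
append(a, 1): bitmap=FF...... | a=[0, 1]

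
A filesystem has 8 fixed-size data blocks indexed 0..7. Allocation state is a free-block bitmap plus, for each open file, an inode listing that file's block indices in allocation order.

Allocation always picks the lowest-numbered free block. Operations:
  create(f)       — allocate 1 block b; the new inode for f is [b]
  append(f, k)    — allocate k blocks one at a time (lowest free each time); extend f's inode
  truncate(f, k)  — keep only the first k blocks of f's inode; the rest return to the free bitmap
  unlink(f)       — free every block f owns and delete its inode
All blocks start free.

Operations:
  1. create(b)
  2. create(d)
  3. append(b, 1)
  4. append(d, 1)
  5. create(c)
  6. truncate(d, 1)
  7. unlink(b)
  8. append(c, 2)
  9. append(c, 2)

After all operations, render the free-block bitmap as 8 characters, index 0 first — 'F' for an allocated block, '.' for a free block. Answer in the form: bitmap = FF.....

[1] create(b) — b=0 (map F.......)
[2] create(d) — b=0 d=1 (map FF......)
[3] append(b, 1) — b=0,2 d=1 (map FFF.....)
[4] append(d, 1) — b=0,2 d=1,3 (map FFFF....)
[5] create(c) — b=0,2 c=4 d=1,3 (map FFFFF...)
[6] truncate(d, 1) — b=0,2 c=4 d=1 (map FFF.F...)
[7] unlink(b) — c=4 d=1 (map .F..F...)
[8] append(c, 2) — c=4,0,2 d=1 (map FFF.F...)
[9] append(c, 2) — c=4,0,2,3,5 d=1 (map FFFFFF..)

bitmap = FFFFFF..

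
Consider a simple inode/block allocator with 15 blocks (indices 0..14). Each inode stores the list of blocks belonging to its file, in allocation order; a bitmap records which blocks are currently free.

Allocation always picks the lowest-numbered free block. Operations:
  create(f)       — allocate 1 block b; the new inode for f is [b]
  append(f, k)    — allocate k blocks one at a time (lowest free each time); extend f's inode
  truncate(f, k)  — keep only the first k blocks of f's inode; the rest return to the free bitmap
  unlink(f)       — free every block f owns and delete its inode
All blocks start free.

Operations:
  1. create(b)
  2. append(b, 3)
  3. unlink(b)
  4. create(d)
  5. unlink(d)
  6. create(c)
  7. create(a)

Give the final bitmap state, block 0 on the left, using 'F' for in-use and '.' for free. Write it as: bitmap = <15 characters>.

bitmap = FF.............

after create(b) → b:[0]  free=[F..............]
after append(b, 3) → b:[0, 1, 2, 3]  free=[FFFF...........]
after unlink(b) →   free=[...............]
after create(d) → d:[0]  free=[F..............]
after unlink(d) →   free=[...............]
after create(c) → c:[0]  free=[F..............]
after create(a) → a:[1], c:[0]  free=[FF.............]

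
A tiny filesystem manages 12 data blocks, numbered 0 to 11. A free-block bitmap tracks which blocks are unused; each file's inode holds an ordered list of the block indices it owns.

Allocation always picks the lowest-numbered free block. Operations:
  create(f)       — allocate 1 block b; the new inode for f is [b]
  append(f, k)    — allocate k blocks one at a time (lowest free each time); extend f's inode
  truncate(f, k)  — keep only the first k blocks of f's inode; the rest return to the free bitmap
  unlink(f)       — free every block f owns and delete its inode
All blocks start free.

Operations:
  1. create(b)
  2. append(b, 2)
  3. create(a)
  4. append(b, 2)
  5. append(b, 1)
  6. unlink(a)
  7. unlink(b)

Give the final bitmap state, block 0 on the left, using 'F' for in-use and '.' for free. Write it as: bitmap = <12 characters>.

create(b): bitmap=F........... | b=[0]
append(b, 2): bitmap=FFF......... | b=[0, 1, 2]
create(a): bitmap=FFFF........ | a=[3] b=[0, 1, 2]
append(b, 2): bitmap=FFFFFF...... | a=[3] b=[0, 1, 2, 4, 5]
append(b, 1): bitmap=FFFFFFF..... | a=[3] b=[0, 1, 2, 4, 5, 6]
unlink(a): bitmap=FFF.FFF..... | b=[0, 1, 2, 4, 5, 6]
unlink(b): bitmap=............ | 

bitmap = ............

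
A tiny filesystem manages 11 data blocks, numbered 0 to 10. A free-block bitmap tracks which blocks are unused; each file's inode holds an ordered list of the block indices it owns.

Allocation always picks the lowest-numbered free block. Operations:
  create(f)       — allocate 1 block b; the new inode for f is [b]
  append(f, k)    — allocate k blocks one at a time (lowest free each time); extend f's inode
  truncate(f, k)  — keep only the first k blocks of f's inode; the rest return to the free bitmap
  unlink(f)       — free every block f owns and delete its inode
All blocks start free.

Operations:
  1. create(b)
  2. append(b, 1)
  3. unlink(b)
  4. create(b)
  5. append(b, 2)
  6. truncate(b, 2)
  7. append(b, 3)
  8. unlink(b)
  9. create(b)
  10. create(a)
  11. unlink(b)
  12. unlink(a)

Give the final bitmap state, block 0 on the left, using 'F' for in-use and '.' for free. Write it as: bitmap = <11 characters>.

create(b): bitmap=F.......... | b=[0]
append(b, 1): bitmap=FF......... | b=[0, 1]
unlink(b): bitmap=........... | 
create(b): bitmap=F.......... | b=[0]
append(b, 2): bitmap=FFF........ | b=[0, 1, 2]
truncate(b, 2): bitmap=FF......... | b=[0, 1]
append(b, 3): bitmap=FFFFF...... | b=[0, 1, 2, 3, 4]
unlink(b): bitmap=........... | 
create(b): bitmap=F.......... | b=[0]
create(a): bitmap=FF......... | a=[1] b=[0]
unlink(b): bitmap=.F......... | a=[1]
unlink(a): bitmap=........... | 

bitmap = ...........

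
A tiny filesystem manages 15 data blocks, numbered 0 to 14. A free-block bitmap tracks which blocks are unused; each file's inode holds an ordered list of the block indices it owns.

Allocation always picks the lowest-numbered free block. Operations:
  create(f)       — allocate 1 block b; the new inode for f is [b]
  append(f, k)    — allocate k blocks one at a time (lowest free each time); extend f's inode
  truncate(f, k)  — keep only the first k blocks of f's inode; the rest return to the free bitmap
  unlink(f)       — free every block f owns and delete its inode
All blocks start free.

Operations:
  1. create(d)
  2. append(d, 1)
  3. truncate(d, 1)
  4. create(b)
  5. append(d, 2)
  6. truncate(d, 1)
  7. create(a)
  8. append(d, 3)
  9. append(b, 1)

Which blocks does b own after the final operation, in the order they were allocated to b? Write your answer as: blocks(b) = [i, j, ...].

after create(d) → d:[0]  free=[F..............]
after append(d, 1) → d:[0, 1]  free=[FF.............]
after truncate(d, 1) → d:[0]  free=[F..............]
after create(b) → b:[1], d:[0]  free=[FF.............]
after append(d, 2) → b:[1], d:[0, 2, 3]  free=[FFFF...........]
after truncate(d, 1) → b:[1], d:[0]  free=[FF.............]
after create(a) → a:[2], b:[1], d:[0]  free=[FFF............]
after append(d, 3) → a:[2], b:[1], d:[0, 3, 4, 5]  free=[FFFFFF.........]
after append(b, 1) → a:[2], b:[1, 6], d:[0, 3, 4, 5]  free=[FFFFFFF........]

blocks(b) = [1, 6]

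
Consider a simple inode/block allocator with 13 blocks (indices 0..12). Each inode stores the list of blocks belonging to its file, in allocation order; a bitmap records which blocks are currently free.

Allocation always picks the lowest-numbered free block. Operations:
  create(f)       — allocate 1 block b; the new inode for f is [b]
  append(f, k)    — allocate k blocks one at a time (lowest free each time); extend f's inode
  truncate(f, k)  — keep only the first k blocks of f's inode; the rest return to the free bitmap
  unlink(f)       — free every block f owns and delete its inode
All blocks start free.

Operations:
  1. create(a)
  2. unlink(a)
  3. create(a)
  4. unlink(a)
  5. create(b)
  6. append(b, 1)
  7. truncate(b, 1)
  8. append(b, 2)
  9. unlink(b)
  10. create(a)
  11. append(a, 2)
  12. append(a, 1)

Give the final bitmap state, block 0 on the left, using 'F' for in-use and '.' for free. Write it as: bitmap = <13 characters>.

bitmap = FFFF.........

  1. create(a)  ⇒  F............  {a→[0]}
  2. unlink(a)  ⇒  .............  {}
  3. create(a)  ⇒  F............  {a→[0]}
  4. unlink(a)  ⇒  .............  {}
  5. create(b)  ⇒  F............  {b→[0]}
  6. append(b, 1)  ⇒  FF...........  {b→[0, 1]}
  7. truncate(b, 1)  ⇒  F............  {b→[0]}
  8. append(b, 2)  ⇒  FFF..........  {b→[0, 1, 2]}
  9. unlink(b)  ⇒  .............  {}
  10. create(a)  ⇒  F............  {a→[0]}
  11. append(a, 2)  ⇒  FFF..........  {a→[0, 1, 2]}
  12. append(a, 1)  ⇒  FFFF.........  {a→[0, 1, 2, 3]}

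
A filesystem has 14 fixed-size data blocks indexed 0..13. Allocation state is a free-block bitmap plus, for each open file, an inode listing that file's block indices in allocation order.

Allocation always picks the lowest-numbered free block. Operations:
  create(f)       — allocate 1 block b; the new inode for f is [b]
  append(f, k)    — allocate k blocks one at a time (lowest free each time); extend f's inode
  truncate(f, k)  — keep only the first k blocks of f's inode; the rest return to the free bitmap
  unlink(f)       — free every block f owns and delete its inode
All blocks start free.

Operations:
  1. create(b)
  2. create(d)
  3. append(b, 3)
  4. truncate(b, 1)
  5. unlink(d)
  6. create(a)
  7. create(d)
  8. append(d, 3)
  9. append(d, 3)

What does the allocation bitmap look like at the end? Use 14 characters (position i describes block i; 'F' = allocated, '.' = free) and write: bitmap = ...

after create(b) → b:[0]  free=[F.............]
after create(d) → b:[0], d:[1]  free=[FF............]
after append(b, 3) → b:[0, 2, 3, 4], d:[1]  free=[FFFFF.........]
after truncate(b, 1) → b:[0], d:[1]  free=[FF............]
after unlink(d) → b:[0]  free=[F.............]
after create(a) → a:[1], b:[0]  free=[FF............]
after create(d) → a:[1], b:[0], d:[2]  free=[FFF...........]
after append(d, 3) → a:[1], b:[0], d:[2, 3, 4, 5]  free=[FFFFFF........]
after append(d, 3) → a:[1], b:[0], d:[2, 3, 4, 5, 6, 7, 8]  free=[FFFFFFFFF.....]

bitmap = FFFFFFFFF.....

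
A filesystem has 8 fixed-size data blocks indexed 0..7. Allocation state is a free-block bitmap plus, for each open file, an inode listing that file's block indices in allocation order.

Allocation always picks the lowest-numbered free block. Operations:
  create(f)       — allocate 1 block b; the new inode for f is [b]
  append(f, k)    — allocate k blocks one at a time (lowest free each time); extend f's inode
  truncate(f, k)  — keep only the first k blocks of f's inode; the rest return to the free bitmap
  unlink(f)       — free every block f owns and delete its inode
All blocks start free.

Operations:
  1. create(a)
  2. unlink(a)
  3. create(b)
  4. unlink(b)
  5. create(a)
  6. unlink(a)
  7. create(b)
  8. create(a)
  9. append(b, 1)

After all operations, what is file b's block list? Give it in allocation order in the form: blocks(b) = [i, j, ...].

blocks(b) = [0, 2]

after create(a) → a:[0]  free=[F.......]
after unlink(a) →   free=[........]
after create(b) → b:[0]  free=[F.......]
after unlink(b) →   free=[........]
after create(a) → a:[0]  free=[F.......]
after unlink(a) →   free=[........]
after create(b) → b:[0]  free=[F.......]
after create(a) → a:[1], b:[0]  free=[FF......]
after append(b, 1) → a:[1], b:[0, 2]  free=[FFF.....]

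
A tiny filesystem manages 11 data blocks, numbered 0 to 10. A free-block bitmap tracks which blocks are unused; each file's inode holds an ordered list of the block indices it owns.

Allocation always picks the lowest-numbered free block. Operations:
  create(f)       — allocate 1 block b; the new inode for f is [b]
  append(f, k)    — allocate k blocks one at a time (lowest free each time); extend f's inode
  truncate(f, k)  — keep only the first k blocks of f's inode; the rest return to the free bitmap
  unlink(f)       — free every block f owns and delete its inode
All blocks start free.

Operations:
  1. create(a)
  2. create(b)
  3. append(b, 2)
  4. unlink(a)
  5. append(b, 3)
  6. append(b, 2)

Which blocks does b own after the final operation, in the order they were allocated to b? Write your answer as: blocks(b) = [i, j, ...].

blocks(b) = [1, 2, 3, 0, 4, 5, 6, 7]

[1] create(a) — a=0 (map F..........)
[2] create(b) — a=0 b=1 (map FF.........)
[3] append(b, 2) — a=0 b=1,2,3 (map FFFF.......)
[4] unlink(a) — b=1,2,3 (map .FFF.......)
[5] append(b, 3) — b=1,2,3,0,4,5 (map FFFFFF.....)
[6] append(b, 2) — b=1,2,3,0,4,5,6,7 (map FFFFFFFF...)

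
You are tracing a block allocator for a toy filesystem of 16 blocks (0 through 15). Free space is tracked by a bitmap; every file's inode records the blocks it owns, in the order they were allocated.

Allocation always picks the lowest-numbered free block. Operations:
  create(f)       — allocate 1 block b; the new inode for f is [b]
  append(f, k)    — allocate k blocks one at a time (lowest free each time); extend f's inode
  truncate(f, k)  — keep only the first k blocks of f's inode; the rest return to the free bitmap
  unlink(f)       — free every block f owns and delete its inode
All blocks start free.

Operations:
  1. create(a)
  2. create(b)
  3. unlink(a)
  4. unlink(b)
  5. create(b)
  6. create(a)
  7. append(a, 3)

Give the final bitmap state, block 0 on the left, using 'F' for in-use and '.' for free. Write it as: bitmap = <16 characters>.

bitmap = FFFFF...........

after create(a) → a:[0]  free=[F...............]
after create(b) → a:[0], b:[1]  free=[FF..............]
after unlink(a) → b:[1]  free=[.F..............]
after unlink(b) →   free=[................]
after create(b) → b:[0]  free=[F...............]
after create(a) → a:[1], b:[0]  free=[FF..............]
after append(a, 3) → a:[1, 2, 3, 4], b:[0]  free=[FFFFF...........]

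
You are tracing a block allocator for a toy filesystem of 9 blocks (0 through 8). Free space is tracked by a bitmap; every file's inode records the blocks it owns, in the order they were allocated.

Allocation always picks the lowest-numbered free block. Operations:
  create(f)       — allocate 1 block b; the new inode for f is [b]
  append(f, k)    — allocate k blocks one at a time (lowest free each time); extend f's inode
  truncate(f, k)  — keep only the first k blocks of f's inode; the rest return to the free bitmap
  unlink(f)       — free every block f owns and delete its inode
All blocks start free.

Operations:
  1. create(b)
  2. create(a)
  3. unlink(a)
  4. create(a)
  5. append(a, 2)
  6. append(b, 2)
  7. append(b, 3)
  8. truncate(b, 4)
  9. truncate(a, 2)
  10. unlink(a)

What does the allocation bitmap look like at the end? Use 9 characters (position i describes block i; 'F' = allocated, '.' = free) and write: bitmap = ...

after create(b) → b:[0]  free=[F........]
after create(a) → a:[1], b:[0]  free=[FF.......]
after unlink(a) → b:[0]  free=[F........]
after create(a) → a:[1], b:[0]  free=[FF.......]
after append(a, 2) → a:[1, 2, 3], b:[0]  free=[FFFF.....]
after append(b, 2) → a:[1, 2, 3], b:[0, 4, 5]  free=[FFFFFF...]
after append(b, 3) → a:[1, 2, 3], b:[0, 4, 5, 6, 7, 8]  free=[FFFFFFFFF]
after truncate(b, 4) → a:[1, 2, 3], b:[0, 4, 5, 6]  free=[FFFFFFF..]
after truncate(a, 2) → a:[1, 2], b:[0, 4, 5, 6]  free=[FFF.FFF..]
after unlink(a) → b:[0, 4, 5, 6]  free=[F...FFF..]

bitmap = F...FFF..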